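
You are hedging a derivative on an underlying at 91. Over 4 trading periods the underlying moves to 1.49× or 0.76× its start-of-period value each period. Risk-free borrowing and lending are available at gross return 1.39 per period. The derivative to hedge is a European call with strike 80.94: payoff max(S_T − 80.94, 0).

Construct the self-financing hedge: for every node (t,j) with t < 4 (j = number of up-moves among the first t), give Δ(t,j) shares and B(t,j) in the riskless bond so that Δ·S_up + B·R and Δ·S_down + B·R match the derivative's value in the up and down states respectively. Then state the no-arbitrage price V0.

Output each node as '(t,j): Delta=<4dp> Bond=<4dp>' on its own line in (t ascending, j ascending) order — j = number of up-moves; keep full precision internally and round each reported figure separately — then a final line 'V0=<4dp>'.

(0,0): Delta=0.9937 Bond=-21.0575
(1,0): Delta=0.9425 Bond=-25.7238
(1,1): Delta=0.9979 Bond=-29.8328
(2,0): Delta=0.5785 Bond=-16.6257
(2,1): Delta=0.9719 Bond=-38.7926
(2,2): Delta=1.0000 Bond=-41.8922
(3,0): Delta=0.0000 Bond=0.0000
(3,1): Delta=0.6253 Bond=-26.7779
(3,2): Delta=1.0000 Bond=-58.2302
(3,3): Delta=1.0000 Bond=-58.2302
V0=69.3735

Since d<R<u, set p* = (R−d)/(u−d) = 0.8630; price each node as the discounted p*-expectation of its children.
At expiry t=4: V(4,0)=0.0000, V(4,1)=0.0000, V(4,2)=35.7520, V(4,3)=147.8378, V(4,4)=367.5848
(3,0): S=39.9468. Δ = (V_up−V_dn)/(S_up−S_dn) = (0.0000−0.0000)/(59.5208−30.3596) = 0.0000. V = [p*·0.0000 + (1−p*)·0.0000]/1.39 = 0.0000. B = V − Δ·S = 0.0000.
(3,1): S=78.3168. Δ = (V_up−V_dn)/(S_up−S_dn) = (35.7520−0.0000)/(116.6920−59.5208) = 0.6253. V = [p*·35.7520 + (1−p*)·0.0000]/1.39 = 22.1975. B = V − Δ·S = -26.7779.
(3,2): S=153.5421. Δ = (V_up−V_dn)/(S_up−S_dn) = (147.8378−35.7520)/(228.7778−116.6920) = 1.0000. V = [p*·147.8378 + (1−p*)·35.7520]/1.39 = 95.3119. B = V − Δ·S = -58.2302.
(3,3): S=301.0234. Δ = (V_up−V_dn)/(S_up−S_dn) = (367.5848−147.8378)/(448.5248−228.7778) = 1.0000. V = [p*·367.5848 + (1−p*)·147.8378]/1.39 = 242.7931. B = V − Δ·S = -58.2302.
(2,0): S=52.5616. Δ = (V_up−V_dn)/(S_up−S_dn) = (22.1975−0.0000)/(78.3168−39.9468) = 0.5785. V = [p*·22.1975 + (1−p*)·0.0000]/1.39 = 13.7818. B = V − Δ·S = -16.6257.
(2,1): S=103.0484. Δ = (V_up−V_dn)/(S_up−S_dn) = (95.3119−22.1975)/(153.5421−78.3168) = 0.9719. V = [p*·95.3119 + (1−p*)·22.1975]/1.39 = 61.3642. B = V − Δ·S = -38.7926.
(2,2): S=202.0291. Δ = (V_up−V_dn)/(S_up−S_dn) = (242.7931−95.3119)/(301.0234−153.5421) = 1.0000. V = [p*·242.7931 + (1−p*)·95.3119]/1.39 = 160.1369. B = V − Δ·S = -41.8922.
(1,0): S=69.1600. Δ = (V_up−V_dn)/(S_up−S_dn) = (61.3642−13.7818)/(103.0484−52.5616) = 0.9425. V = [p*·61.3642 + (1−p*)·13.7818]/1.39 = 39.4576. B = V − Δ·S = -25.7238.
(1,1): S=135.5900. Δ = (V_up−V_dn)/(S_up−S_dn) = (160.1369−61.3642)/(202.0291−103.0484) = 0.9979. V = [p*·160.1369 + (1−p*)·61.3642]/1.39 = 105.4722. B = V − Δ·S = -29.8328.
(0,0): S=91.0000. Δ = (V_up−V_dn)/(S_up−S_dn) = (105.4722−39.4576)/(135.5900−69.1600) = 0.9937. V = [p*·105.4722 + (1−p*)·39.4576]/1.39 = 69.3735. B = V − Δ·S = -21.0575.
Root portfolio cost Δ·91+B reproduces V0=69.3735.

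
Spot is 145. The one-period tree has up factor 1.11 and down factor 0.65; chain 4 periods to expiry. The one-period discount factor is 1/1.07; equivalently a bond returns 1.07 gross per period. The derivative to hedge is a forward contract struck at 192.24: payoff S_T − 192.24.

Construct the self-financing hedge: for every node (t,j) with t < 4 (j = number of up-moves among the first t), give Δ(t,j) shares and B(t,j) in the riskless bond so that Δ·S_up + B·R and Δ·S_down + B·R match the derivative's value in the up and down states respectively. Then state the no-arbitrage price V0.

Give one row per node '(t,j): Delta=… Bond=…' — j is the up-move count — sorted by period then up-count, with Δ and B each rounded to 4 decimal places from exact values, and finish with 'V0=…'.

(0,0): Delta=1.0000 Bond=-146.6590
(1,0): Delta=1.0000 Bond=-156.9251
(1,1): Delta=1.0000 Bond=-156.9251
(2,0): Delta=1.0000 Bond=-167.9099
(2,1): Delta=1.0000 Bond=-167.9099
(2,2): Delta=1.0000 Bond=-167.9099
(3,0): Delta=1.0000 Bond=-179.6636
(3,1): Delta=1.0000 Bond=-179.6636
(3,2): Delta=1.0000 Bond=-179.6636
(3,3): Delta=1.0000 Bond=-179.6636
V0=-1.6590

Since d<R<u, set p* = (R−d)/(u−d) = 0.9130; price each node as the discounted p*-expectation of its children.
Terminal payoffs: V(4,0)=-166.3566, V(4,1)=-148.0391, V(4,2)=-116.7585, V(4,3)=-63.3408, V(4,4)=27.8802
(3,0): S=39.8206. Δ = (V_up−V_dn)/(S_up−S_dn) = (-148.0391−-166.3566)/(44.2009−25.8834) = 1.0000. V = [p*·-148.0391 + (1−p*)·-166.3566]/1.07 = -139.8429. B = V − Δ·S = -179.6636.
(3,1): S=68.0014. Δ = (V_up−V_dn)/(S_up−S_dn) = (-116.7585−-148.0391)/(75.4815−44.2009) = 1.0000. V = [p*·-116.7585 + (1−p*)·-148.0391]/1.07 = -111.6622. B = V − Δ·S = -179.6636.
(3,2): S=116.1254. Δ = (V_up−V_dn)/(S_up−S_dn) = (-63.3408−-116.7585)/(128.8992−75.4815) = 1.0000. V = [p*·-63.3408 + (1−p*)·-116.7585]/1.07 = -63.5381. B = V − Δ·S = -179.6636.
(3,3): S=198.3065. Δ = (V_up−V_dn)/(S_up−S_dn) = (27.8802−-63.3408)/(220.1202−128.8992) = 1.0000. V = [p*·27.8802 + (1−p*)·-63.3408]/1.07 = 18.6429. B = V − Δ·S = -179.6636.
(2,0): S=61.2625. Δ = (V_up−V_dn)/(S_up−S_dn) = (-111.6622−-139.8429)/(68.0014−39.8206) = 1.0000. V = [p*·-111.6622 + (1−p*)·-139.8429]/1.07 = -106.6474. B = V − Δ·S = -167.9099.
(2,1): S=104.6175. Δ = (V_up−V_dn)/(S_up−S_dn) = (-63.5381−-111.6622)/(116.1254−68.0014) = 1.0000. V = [p*·-63.5381 + (1−p*)·-111.6622]/1.07 = -63.2924. B = V − Δ·S = -167.9099.
(2,2): S=178.6545. Δ = (V_up−V_dn)/(S_up−S_dn) = (18.6429−-63.5381)/(198.3065−116.1254) = 1.0000. V = [p*·18.6429 + (1−p*)·-63.5381]/1.07 = 10.7446. B = V − Δ·S = -167.9099.
(1,0): S=94.2500. Δ = (V_up−V_dn)/(S_up−S_dn) = (-63.2924−-106.6474)/(104.6175−61.2625) = 1.0000. V = [p*·-63.2924 + (1−p*)·-106.6474]/1.07 = -62.6751. B = V − Δ·S = -156.9251.
(1,1): S=160.9500. Δ = (V_up−V_dn)/(S_up−S_dn) = (10.7446−-63.2924)/(178.6545−104.6175) = 1.0000. V = [p*·10.7446 + (1−p*)·-63.2924]/1.07 = 4.0249. B = V − Δ·S = -156.9251.
(0,0): S=145.0000. Δ = (V_up−V_dn)/(S_up−S_dn) = (4.0249−-62.6751)/(160.9500−94.2500) = 1.0000. V = [p*·4.0249 + (1−p*)·-62.6751]/1.07 = -1.6590. B = V − Δ·S = -146.6590.
Check: Δ(0,0)·S0 + B(0,0) = -1.6590 = V0.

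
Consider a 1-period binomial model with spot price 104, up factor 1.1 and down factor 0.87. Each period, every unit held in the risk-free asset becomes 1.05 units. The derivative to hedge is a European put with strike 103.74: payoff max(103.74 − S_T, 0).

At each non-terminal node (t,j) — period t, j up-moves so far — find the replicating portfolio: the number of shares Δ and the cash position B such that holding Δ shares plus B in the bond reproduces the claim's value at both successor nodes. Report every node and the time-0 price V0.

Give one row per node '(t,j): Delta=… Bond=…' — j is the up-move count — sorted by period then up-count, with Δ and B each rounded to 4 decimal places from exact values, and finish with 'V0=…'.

(0,0): Delta=-0.5543 Bond=60.3975
V0=2.7453

The replicating-portfolio and risk-neutral prices coincide; use p* = (1.05−0.87)/(1.1−0.87) = 0.7826 for the latter.
At expiry t=1: V(1,0)=13.2600, V(1,1)=0.0000
Node (0,0) S=104.0000: V=(p*·0.0000+(1−p*)·13.2600)/1.05=2.7453; Δ=(0.0000−13.2600)/(114.4000−90.4800)=-0.5543; B=V−Δ·S=60.3975
Each (Δ,B) replicates both successor values, so the strategy is self-financing and V0 is arbitrage-free.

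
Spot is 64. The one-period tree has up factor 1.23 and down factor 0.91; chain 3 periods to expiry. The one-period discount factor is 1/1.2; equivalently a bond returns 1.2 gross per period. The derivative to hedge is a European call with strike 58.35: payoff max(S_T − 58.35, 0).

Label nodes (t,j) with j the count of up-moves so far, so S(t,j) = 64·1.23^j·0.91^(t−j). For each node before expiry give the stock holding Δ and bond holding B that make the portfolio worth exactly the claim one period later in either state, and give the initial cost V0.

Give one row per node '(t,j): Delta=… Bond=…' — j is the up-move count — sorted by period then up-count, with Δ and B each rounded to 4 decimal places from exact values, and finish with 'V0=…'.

No-arbitrage ⇒ martingale measure with p* = (R−d)/(u−d) = 0.9062.
Terminal values V(3,·): V(3,0)=0.0000, V(3,1)=6.8380, V(3,2)=29.7613, V(3,3)=60.7455
  t=2,j=0: stock 52.9984 → up 65.1880 (V=6.8380), down 48.2285 (V=0.0000). Price 5.1641; hedge Δ=0.4032, bond B=-16.2047.
  t=2,j=1: stock 71.6352 → up 88.1113 (V=29.7613), down 65.1880 (V=6.8380). Price 23.0102; hedge Δ=1.0000, bond B=-48.6250.
  t=2,j=2: stock 96.8256 → up 119.0955 (V=60.7455), down 88.1113 (V=29.7613). Price 48.2006; hedge Δ=1.0000, bond B=-48.6250.
  t=1,j=0: stock 58.2400 → up 71.6352 (V=23.0102), down 52.9984 (V=5.1641). Price 17.7809; hedge Δ=0.9576, bond B=-37.9880.
  t=1,j=1: stock 78.7200 → up 96.8256 (V=48.2006), down 71.6352 (V=23.0102). Price 38.1992; hedge Δ=1.0000, bond B=-40.5208.
  t=0,j=0: stock 64.0000 → up 78.7200 (V=38.1992), down 58.2400 (V=17.7809). Price 30.2375; hedge Δ=0.9970, bond B=-33.5695.
Check: Δ(0,0)·S0 + B(0,0) = 30.2375 = V0.

(0,0): Delta=0.9970 Bond=-33.5695
(1,0): Delta=0.9576 Bond=-37.9880
(1,1): Delta=1.0000 Bond=-40.5208
(2,0): Delta=0.4032 Bond=-16.2047
(2,1): Delta=1.0000 Bond=-48.6250
(2,2): Delta=1.0000 Bond=-48.6250
V0=30.2375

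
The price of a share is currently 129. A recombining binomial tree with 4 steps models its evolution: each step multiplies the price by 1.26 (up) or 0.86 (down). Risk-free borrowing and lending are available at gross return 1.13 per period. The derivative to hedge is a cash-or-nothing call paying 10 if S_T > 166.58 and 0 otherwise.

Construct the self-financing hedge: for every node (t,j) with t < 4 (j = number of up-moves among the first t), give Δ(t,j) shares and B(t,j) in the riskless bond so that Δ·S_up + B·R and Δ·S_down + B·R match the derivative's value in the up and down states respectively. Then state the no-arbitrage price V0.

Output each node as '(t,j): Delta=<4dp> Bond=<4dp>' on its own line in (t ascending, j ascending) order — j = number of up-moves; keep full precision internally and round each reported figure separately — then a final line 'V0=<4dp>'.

(0,0): Delta=0.0597 Bond=-3.9716
(1,0): Delta=0.0804 Bond=-6.7891
(1,1): Delta=0.0528 Bond=-3.3799
(2,0): Delta=0.0000 Bond=0.0000
(2,1): Delta=0.1068 Bond=-11.3654
(2,2): Delta=0.0351 Bond=-0.1860
(3,0): Delta=0.0000 Bond=0.0000
(3,1): Delta=0.0000 Bond=0.0000
(3,2): Delta=0.1419 Bond=-19.0265
(3,3): Delta=0.0000 Bond=8.8496
V0=3.7253

Risk-neutral probability p* = (R−d)/(u−d) = (1.13−0.86)/(1.26−0.86) = 0.6750.
Terminal payoffs: V(4,0)=0.0000, V(4,1)=0.0000, V(4,2)=0.0000, V(4,3)=10.0000, V(4,4)=10.0000
(3,0): S=82.0512. Δ = (V_up−V_dn)/(S_up−S_dn) = (0.0000−0.0000)/(103.3845−70.5641) = 0.0000. V = [p*·0.0000 + (1−p*)·0.0000]/1.13 = 0.0000. B = V − Δ·S = 0.0000.
(3,1): S=120.2146. Δ = (V_up−V_dn)/(S_up−S_dn) = (0.0000−0.0000)/(151.4704−103.3845) = 0.0000. V = [p*·0.0000 + (1−p*)·0.0000]/1.13 = 0.0000. B = V − Δ·S = 0.0000.
(3,2): S=176.1283. Δ = (V_up−V_dn)/(S_up−S_dn) = (10.0000−0.0000)/(221.9217−151.4704) = 0.1419. V = [p*·10.0000 + (1−p*)·0.0000]/1.13 = 5.9735. B = V − Δ·S = -19.0265.
(3,3): S=258.0485. Δ = (V_up−V_dn)/(S_up−S_dn) = (10.0000−10.0000)/(325.1411−221.9217) = 0.0000. V = [p*·10.0000 + (1−p*)·10.0000]/1.13 = 8.8496. B = V − Δ·S = 8.8496.
(2,0): S=95.4084. Δ = (V_up−V_dn)/(S_up−S_dn) = (0.0000−0.0000)/(120.2146−82.0512) = 0.0000. V = [p*·0.0000 + (1−p*)·0.0000]/1.13 = 0.0000. B = V − Δ·S = 0.0000.
(2,1): S=139.7844. Δ = (V_up−V_dn)/(S_up−S_dn) = (5.9735−0.0000)/(176.1283−120.2146) = 0.1068. V = [p*·5.9735 + (1−p*)·0.0000]/1.13 = 3.5682. B = V − Δ·S = -11.3654.
(2,2): S=204.8004. Δ = (V_up−V_dn)/(S_up−S_dn) = (8.8496−5.9735)/(258.0485−176.1283) = 0.0351. V = [p*·8.8496 + (1−p*)·5.9735]/1.13 = 7.0043. B = V − Δ·S = -0.1860.
(1,0): S=110.9400. Δ = (V_up−V_dn)/(S_up−S_dn) = (3.5682−0.0000)/(139.7844−95.4084) = 0.0804. V = [p*·3.5682 + (1−p*)·0.0000]/1.13 = 2.1315. B = V − Δ·S = -6.7891.
(1,1): S=162.5400. Δ = (V_up−V_dn)/(S_up−S_dn) = (7.0043−3.5682)/(204.8004−139.7844) = 0.0528. V = [p*·7.0043 + (1−p*)·3.5682]/1.13 = 5.2102. B = V − Δ·S = -3.3799.
(0,0): S=129.0000. Δ = (V_up−V_dn)/(S_up−S_dn) = (5.2102−2.1315)/(162.5400−110.9400) = 0.0597. V = [p*·5.2102 + (1−p*)·2.1315]/1.13 = 3.7253. B = V − Δ·S = -3.9716.
Each (Δ,B) replicates both successor values, so the strategy is self-financing and V0 is arbitrage-free.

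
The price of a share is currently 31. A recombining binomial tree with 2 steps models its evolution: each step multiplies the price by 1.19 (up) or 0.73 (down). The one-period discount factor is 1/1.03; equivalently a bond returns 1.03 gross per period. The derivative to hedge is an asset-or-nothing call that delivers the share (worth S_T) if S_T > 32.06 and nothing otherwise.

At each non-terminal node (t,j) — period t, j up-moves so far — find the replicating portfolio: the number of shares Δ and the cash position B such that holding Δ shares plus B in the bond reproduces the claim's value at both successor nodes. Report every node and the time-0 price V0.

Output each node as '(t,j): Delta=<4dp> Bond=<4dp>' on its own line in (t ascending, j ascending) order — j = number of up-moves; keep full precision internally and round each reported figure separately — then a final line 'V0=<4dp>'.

(0,0): Delta=1.9492 Bond=-42.8262
(1,0): Delta=0.0000 Bond=0.0000
(1,1): Delta=2.5870 Bond=-67.6369
V0=17.5998

No-arbitrage ⇒ martingale measure with p* = (R−d)/(u−d) = 0.6522.
At expiry t=2: V(2,0)=0.0000, V(2,1)=0.0000, V(2,2)=43.8991
  t=1,j=0: stock 22.6300 → up 26.9297 (V=0.0000), down 16.5199 (V=0.0000). Price 0.0000; hedge Δ=0.0000, bond B=0.0000.
  t=1,j=1: stock 36.8900 → up 43.8991 (V=43.8991), down 26.9297 (V=0.0000). Price 27.7960; hedge Δ=2.5870, bond B=-67.6369.
  t=0,j=0: stock 31.0000 → up 36.8900 (V=27.7960), down 22.6300 (V=0.0000). Price 17.5998; hedge Δ=1.9492, bond B=-42.8262.
Check: Δ(0,0)·S0 + B(0,0) = 17.5998 = V0.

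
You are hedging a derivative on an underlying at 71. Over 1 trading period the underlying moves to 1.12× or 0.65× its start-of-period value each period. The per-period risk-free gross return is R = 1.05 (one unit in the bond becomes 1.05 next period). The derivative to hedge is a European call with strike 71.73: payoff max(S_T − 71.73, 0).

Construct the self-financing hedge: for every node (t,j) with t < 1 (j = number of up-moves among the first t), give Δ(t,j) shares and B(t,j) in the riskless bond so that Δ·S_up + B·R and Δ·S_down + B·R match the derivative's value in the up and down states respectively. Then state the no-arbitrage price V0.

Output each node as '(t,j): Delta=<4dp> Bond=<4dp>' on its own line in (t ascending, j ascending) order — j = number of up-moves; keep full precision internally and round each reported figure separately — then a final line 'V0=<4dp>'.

Risk-neutral probability p* = (R−d)/(u−d) = (1.05−0.65)/(1.12−0.65) = 0.8511.
At expiry t=1: V(1,0)=0.0000, V(1,1)=7.7900
(0,0): S=71.0000. Δ = (V_up−V_dn)/(S_up−S_dn) = (7.7900−0.0000)/(79.5200−46.1500) = 0.2334. V = [p*·7.7900 + (1−p*)·0.0000]/1.05 = 6.3141. B = V − Δ·S = -10.2604.
The time-0 hedge costs 6.3141, which is the no-arbitrage price.

(0,0): Delta=0.2334 Bond=-10.2604
V0=6.3141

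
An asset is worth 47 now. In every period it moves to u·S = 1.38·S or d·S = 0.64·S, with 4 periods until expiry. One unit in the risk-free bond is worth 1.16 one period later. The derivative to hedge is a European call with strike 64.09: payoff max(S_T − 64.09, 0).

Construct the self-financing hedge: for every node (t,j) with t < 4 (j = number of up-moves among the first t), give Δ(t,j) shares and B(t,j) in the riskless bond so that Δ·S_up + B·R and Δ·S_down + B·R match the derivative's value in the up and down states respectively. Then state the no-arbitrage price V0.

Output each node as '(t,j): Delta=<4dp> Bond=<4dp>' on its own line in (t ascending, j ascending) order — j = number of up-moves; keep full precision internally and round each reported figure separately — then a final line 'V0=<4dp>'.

(0,0): Delta=0.7056 Bond=-15.4297
(1,0): Delta=0.2467 Bond=-4.0937
(1,1): Delta=0.7957 Bond=-23.7389
(2,0): Delta=0.0000 Bond=0.0000
(2,1): Delta=0.2951 Bond=-6.7578
(2,2): Delta=0.8939 Bond=-36.3283
(3,0): Delta=0.0000 Bond=0.0000
(3,1): Delta=0.0000 Bond=0.0000
(3,2): Delta=0.3530 Bond=-11.1556
(3,3): Delta=1.0000 Bond=-55.2500
V0=17.7337

Under the risk-neutral measure, an up-move has probability p* = (R−d)/(u−d) = 0.7027 and values discount at R = 1.16.
Terminal payoffs: V(4,0)=0.0000, V(4,1)=0.0000, V(4,2)=0.0000, V(4,3)=14.9624, V(4,4)=106.3667
(3,0): S=12.3208. Δ = (V_up−V_dn)/(S_up−S_dn) = (0.0000−0.0000)/(17.0027−7.8853) = 0.0000. V = [p*·0.0000 + (1−p*)·0.0000]/1.16 = 0.0000. B = V − Δ·S = 0.0000.
(3,1): S=26.5667. Δ = (V_up−V_dn)/(S_up−S_dn) = (0.0000−0.0000)/(36.6620−17.0027) = 0.0000. V = [p*·0.0000 + (1−p*)·0.0000]/1.16 = 0.0000. B = V − Δ·S = 0.0000.
(3,2): S=57.2844. Δ = (V_up−V_dn)/(S_up−S_dn) = (14.9624−0.0000)/(79.0524−36.6620) = 0.3530. V = [p*·14.9624 + (1−p*)·0.0000]/1.16 = 9.0639. B = V − Δ·S = -11.1556.
(3,3): S=123.5194. Δ = (V_up−V_dn)/(S_up−S_dn) = (106.3667−14.9624)/(170.4567−79.0524) = 1.0000. V = [p*·106.3667 + (1−p*)·14.9624]/1.16 = 68.2694. B = V − Δ·S = -55.2500.
(2,0): S=19.2512. Δ = (V_up−V_dn)/(S_up−S_dn) = (0.0000−0.0000)/(26.5667−12.3208) = 0.0000. V = [p*·0.0000 + (1−p*)·0.0000]/1.16 = 0.0000. B = V − Δ·S = 0.0000.
(2,1): S=41.5104. Δ = (V_up−V_dn)/(S_up−S_dn) = (9.0639−0.0000)/(57.2844−26.5667) = 0.2951. V = [p*·9.0639 + (1−p*)·0.0000]/1.16 = 5.4907. B = V − Δ·S = -6.7578.
(2,2): S=89.5068. Δ = (V_up−V_dn)/(S_up−S_dn) = (68.2694−9.0639)/(123.5194−57.2844) = 0.8939. V = [p*·68.2694 + (1−p*)·9.0639]/1.16 = 43.6791. B = V − Δ·S = -36.3283.
(1,0): S=30.0800. Δ = (V_up−V_dn)/(S_up−S_dn) = (5.4907−0.0000)/(41.5104−19.2512) = 0.2467. V = [p*·5.4907 + (1−p*)·0.0000]/1.16 = 3.3262. B = V − Δ·S = -4.0937.
(1,1): S=64.8600. Δ = (V_up−V_dn)/(S_up−S_dn) = (43.6791−5.4907)/(89.5068−41.5104) = 0.7957. V = [p*·43.6791 + (1−p*)·5.4907]/1.16 = 27.8671. B = V − Δ·S = -23.7389.
(0,0): S=47.0000. Δ = (V_up−V_dn)/(S_up−S_dn) = (27.8671−3.3262)/(64.8600−30.0800) = 0.7056. V = [p*·27.8671 + (1−p*)·3.3262]/1.16 = 17.7337. B = V − Δ·S = -15.4297.
Check: Δ(0,0)·S0 + B(0,0) = 17.7337 = V0.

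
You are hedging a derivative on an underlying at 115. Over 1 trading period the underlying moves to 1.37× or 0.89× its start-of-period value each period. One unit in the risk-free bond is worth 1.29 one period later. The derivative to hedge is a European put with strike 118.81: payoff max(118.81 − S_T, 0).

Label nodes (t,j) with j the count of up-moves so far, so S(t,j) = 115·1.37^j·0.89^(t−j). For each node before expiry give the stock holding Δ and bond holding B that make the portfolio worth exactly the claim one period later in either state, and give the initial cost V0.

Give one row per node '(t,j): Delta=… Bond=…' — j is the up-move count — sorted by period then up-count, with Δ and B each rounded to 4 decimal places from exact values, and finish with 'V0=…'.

(0,0): Delta=-0.2982 Bond=36.4183
V0=2.1266

The replicating-portfolio and risk-neutral prices coincide; use p* = (1.29−0.89)/(1.37−0.89) = 0.8333 for the latter.
Terminal values V(1,·): V(1,0)=16.4600, V(1,1)=0.0000
Node (0,0) S=115.0000: V=(p*·0.0000+(1−p*)·16.4600)/1.29=2.1266; Δ=(0.0000−16.4600)/(157.5500−102.3500)=-0.2982; B=V−Δ·S=36.4183
Self-financing check: at every node Δ·S+B equals the discounted successor values.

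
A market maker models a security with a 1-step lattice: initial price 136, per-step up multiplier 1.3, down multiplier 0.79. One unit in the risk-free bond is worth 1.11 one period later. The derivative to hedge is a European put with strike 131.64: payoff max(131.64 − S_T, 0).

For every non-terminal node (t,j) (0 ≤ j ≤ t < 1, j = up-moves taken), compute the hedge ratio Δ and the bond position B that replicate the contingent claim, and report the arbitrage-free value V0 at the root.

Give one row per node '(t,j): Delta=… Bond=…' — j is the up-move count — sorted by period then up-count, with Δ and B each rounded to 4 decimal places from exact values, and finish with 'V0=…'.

Risk-neutral probability p* = (R−d)/(u−d) = (1.11−0.79)/(1.3−0.79) = 0.6275.
Terminal payoffs: V(1,0)=24.2000, V(1,1)=0.0000
  t=0,j=0: stock 136.0000 → up 176.8000 (V=0.0000), down 107.4400 (V=24.2000). Price 8.1222; hedge Δ=-0.3489, bond B=55.5732.
Root portfolio cost Δ·136+B reproduces V0=8.1222.

(0,0): Delta=-0.3489 Bond=55.5732
V0=8.1222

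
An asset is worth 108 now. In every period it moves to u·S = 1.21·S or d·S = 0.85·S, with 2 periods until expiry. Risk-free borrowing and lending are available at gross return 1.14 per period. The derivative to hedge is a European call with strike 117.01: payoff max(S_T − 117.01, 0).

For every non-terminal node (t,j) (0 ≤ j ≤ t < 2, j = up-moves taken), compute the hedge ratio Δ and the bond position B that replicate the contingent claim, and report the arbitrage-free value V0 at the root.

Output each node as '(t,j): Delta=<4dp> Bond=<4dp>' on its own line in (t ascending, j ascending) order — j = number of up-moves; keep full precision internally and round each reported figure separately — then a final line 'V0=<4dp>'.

Risk-neutral probability p* = (R−d)/(u−d) = (1.14−0.85)/(1.21−0.85) = 0.8056.
Terminal values V(2,·): V(2,0)=0.0000, V(2,1)=0.0000, V(2,2)=41.1128
  t=1,j=0: stock 91.8000 → up 111.0780 (V=0.0000), down 78.0300 (V=0.0000). Price 0.0000; hedge Δ=0.0000, bond B=0.0000.
  t=1,j=1: stock 130.6800 → up 158.1228 (V=41.1128), down 111.0780 (V=0.0000). Price 29.0514; hedge Δ=0.8739, bond B=-85.1508.
  t=0,j=0: stock 108.0000 → up 130.6800 (V=29.0514), down 91.8000 (V=0.0000). Price 20.5286; hedge Δ=0.7472, bond B=-60.1699.
Root portfolio cost Δ·108+B reproduces V0=20.5286.

(0,0): Delta=0.7472 Bond=-60.1699
(1,0): Delta=0.0000 Bond=0.0000
(1,1): Delta=0.8739 Bond=-85.1508
V0=20.5286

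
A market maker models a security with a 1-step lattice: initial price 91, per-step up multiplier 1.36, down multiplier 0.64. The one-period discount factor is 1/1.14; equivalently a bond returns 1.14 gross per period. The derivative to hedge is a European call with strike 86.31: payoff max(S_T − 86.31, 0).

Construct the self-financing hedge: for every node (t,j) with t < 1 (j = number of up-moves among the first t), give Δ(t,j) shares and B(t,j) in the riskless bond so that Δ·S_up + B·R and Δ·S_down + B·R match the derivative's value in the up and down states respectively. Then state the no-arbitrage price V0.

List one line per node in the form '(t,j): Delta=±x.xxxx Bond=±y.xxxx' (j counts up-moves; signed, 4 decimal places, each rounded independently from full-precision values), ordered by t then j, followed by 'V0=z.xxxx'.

Risk-neutral probability p* = (R−d)/(u−d) = (1.14−0.64)/(1.36−0.64) = 0.6944.
Payoff layer (t=1): V(1,0)=0.0000, V(1,1)=37.4500
Node (0,0) S=91.0000: V=(p*·37.4500+(1−p*)·0.0000)/1.14=22.8131; Δ=(37.4500−0.0000)/(123.7600−58.2400)=0.5716; B=V−Δ·S=-29.2008
The time-0 hedge costs 22.8131, which is the no-arbitrage price.

(0,0): Delta=0.5716 Bond=-29.2008
V0=22.8131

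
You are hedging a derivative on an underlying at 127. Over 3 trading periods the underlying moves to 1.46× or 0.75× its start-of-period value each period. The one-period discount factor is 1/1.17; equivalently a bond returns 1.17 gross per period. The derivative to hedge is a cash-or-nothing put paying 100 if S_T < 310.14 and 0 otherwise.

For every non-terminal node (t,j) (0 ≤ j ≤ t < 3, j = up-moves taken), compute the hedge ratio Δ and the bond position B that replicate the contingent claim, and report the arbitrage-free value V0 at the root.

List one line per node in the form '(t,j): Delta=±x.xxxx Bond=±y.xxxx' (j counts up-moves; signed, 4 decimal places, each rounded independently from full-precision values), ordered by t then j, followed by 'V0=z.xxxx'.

Risk-neutral probability p* = (R−d)/(u−d) = (1.17−0.75)/(1.46−0.75) = 0.5915.
At expiry t=3: V(3,0)=100.0000, V(3,1)=100.0000, V(3,2)=100.0000, V(3,3)=0.0000
  t=2,j=0: stock 71.4375 → up 104.2987 (V=100.0000), down 53.5781 (V=100.0000). Price 85.4701; hedge Δ=0.0000, bond B=85.4701.
  t=2,j=1: stock 139.0650 → up 203.0349 (V=100.0000), down 104.2987 (V=100.0000). Price 85.4701; hedge Δ=0.0000, bond B=85.4701.
  t=2,j=2: stock 270.7132 → up 395.2413 (V=0.0000), down 203.0349 (V=100.0000). Price 34.9103; hedge Δ=-0.5203, bond B=175.7554.
  t=1,j=0: stock 95.2500 → up 139.0650 (V=85.4701), down 71.4375 (V=85.4701). Price 73.0514; hedge Δ=0.0000, bond B=73.0514.
  t=1,j=1: stock 185.4200 → up 270.7132 (V=34.9103), down 139.0650 (V=85.4701). Price 47.4885; hedge Δ=-0.3841, bond B=118.6994.
  t=0,j=0: stock 127.0000 → up 185.4200 (V=47.4885), down 95.2500 (V=73.0514). Price 49.5125; hedge Δ=-0.2835, bond B=85.5166.
The time-0 hedge costs 49.5125, which is the no-arbitrage price.

(0,0): Delta=-0.2835 Bond=85.5166
(1,0): Delta=0.0000 Bond=73.0514
(1,1): Delta=-0.3841 Bond=118.6994
(2,0): Delta=0.0000 Bond=85.4701
(2,1): Delta=0.0000 Bond=85.4701
(2,2): Delta=-0.5203 Bond=175.7554
V0=49.5125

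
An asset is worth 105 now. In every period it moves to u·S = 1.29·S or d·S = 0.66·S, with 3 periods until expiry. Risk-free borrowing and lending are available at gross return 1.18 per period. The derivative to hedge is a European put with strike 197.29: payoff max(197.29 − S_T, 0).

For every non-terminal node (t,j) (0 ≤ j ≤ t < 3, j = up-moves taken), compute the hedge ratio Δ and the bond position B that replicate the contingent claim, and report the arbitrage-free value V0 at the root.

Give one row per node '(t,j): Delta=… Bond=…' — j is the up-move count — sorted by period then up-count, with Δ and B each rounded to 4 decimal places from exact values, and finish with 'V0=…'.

(0,0): Delta=-0.7921 Bond=107.8650
(1,0): Delta=-1.0000 Bond=141.6906
(1,1): Delta=-0.7696 Bond=124.2324
(2,0): Delta=-1.0000 Bond=167.1949
(2,1): Delta=-1.0000 Bond=167.1949
(2,2): Delta=-0.7446 Bond=142.2364
V0=24.6982

Since d<R<u, set p* = (R−d)/(u−d) = 0.8254; price each node as the discounted p*-expectation of its children.
Terminal payoffs: V(3,0)=167.1029, V(3,1)=138.2880, V(3,2)=81.9679, V(3,3)=0.0000
  t=2,j=0: stock 45.7380 → up 59.0020 (V=138.2880), down 30.1871 (V=167.1029). Price 121.4569; hedge Δ=-1.0000, bond B=167.1949.
  t=2,j=1: stock 89.3970 → up 115.3221 (V=81.9679), down 59.0020 (V=138.2880). Price 77.7979; hedge Δ=-1.0000, bond B=167.1949.
  t=2,j=2: stock 174.7305 → up 225.4023 (V=0.0000), down 115.3221 (V=81.9679). Price 12.1287; hedge Δ=-0.7446, bond B=142.2364.
  t=1,j=0: stock 69.3000 → up 89.3970 (V=77.7979), down 45.7380 (V=121.4569). Price 72.3906; hedge Δ=-1.0000, bond B=141.6906.
  t=1,j=1: stock 135.4500 → up 174.7305 (V=12.1287), down 89.3970 (V=77.7979). Price 19.9955; hedge Δ=-0.7696, bond B=124.2324.
  t=0,j=0: stock 105.0000 → up 135.4500 (V=19.9955), down 69.3000 (V=72.3906). Price 24.6982; hedge Δ=-0.7921, bond B=107.8650.
Self-financing check: at every node Δ·S+B equals the discounted successor values.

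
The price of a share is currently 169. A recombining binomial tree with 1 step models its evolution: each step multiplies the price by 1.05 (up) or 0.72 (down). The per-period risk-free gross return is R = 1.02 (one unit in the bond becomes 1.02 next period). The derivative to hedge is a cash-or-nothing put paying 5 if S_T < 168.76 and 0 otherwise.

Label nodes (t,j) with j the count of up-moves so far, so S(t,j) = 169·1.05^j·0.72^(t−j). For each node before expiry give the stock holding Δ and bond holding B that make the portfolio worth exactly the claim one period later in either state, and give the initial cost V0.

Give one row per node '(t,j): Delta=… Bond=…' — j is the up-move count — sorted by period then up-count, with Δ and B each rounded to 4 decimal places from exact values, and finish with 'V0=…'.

Risk-neutral probability p* = (R−d)/(u−d) = (1.02−0.72)/(1.05−0.72) = 0.9091.
Terminal values V(1,·): V(1,0)=5.0000, V(1,1)=0.0000
Node (0,0) S=169.0000: V=(p*·0.0000+(1−p*)·5.0000)/1.02=0.4456; Δ=(0.0000−5.0000)/(177.4500−121.6800)=-0.0897; B=V−Δ·S=15.5971
Root portfolio cost Δ·169+B reproduces V0=0.4456.

(0,0): Delta=-0.0897 Bond=15.5971
V0=0.4456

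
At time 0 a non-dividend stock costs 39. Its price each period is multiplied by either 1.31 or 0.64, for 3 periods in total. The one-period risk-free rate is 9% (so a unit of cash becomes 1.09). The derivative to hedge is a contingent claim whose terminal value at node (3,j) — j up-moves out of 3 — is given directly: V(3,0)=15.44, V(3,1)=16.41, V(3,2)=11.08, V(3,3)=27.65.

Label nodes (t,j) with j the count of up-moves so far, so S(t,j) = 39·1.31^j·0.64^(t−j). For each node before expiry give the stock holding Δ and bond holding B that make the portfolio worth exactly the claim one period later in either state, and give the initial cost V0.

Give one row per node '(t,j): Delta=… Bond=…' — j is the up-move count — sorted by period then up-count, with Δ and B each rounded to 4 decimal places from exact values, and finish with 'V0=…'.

Under the risk-neutral measure, an up-move has probability p* = (R−d)/(u−d) = 0.6716 and values discount at R = 1.09.
Payoff layer (t=3): V(3,0)=15.4400, V(3,1)=16.4100, V(3,2)=11.0800, V(3,3)=27.6500
(2,0): S=15.9744. Δ = (V_up−V_dn)/(S_up−S_dn) = (16.4100−15.4400)/(20.9265−10.2236) = 0.0906. V = [p*·16.4100 + (1−p*)·15.4400]/1.09 = 14.7628. B = V − Δ·S = 13.3151.
(2,1): S=32.6976. Δ = (V_up−V_dn)/(S_up−S_dn) = (11.0800−16.4100)/(42.8339−20.9265) = -0.2433. V = [p*·11.0800 + (1−p*)·16.4100]/1.09 = 11.7708. B = V − Δ·S = 19.7260.
(2,2): S=66.9279. Δ = (V_up−V_dn)/(S_up−S_dn) = (27.6500−11.0800)/(87.6755−42.8339) = 0.3695. V = [p*·27.6500 + (1−p*)·11.0800]/1.09 = 20.3753. B = V − Δ·S = -4.3560.
(1,0): S=24.9600. Δ = (V_up−V_dn)/(S_up−S_dn) = (11.7708−14.7628)/(32.6976−15.9744) = -0.1789. V = [p*·11.7708 + (1−p*)·14.7628]/1.09 = 11.7002. B = V − Δ·S = 16.1660.
(1,1): S=51.0900. Δ = (V_up−V_dn)/(S_up−S_dn) = (20.3753−11.7708)/(66.9279−32.6976) = 0.2514. V = [p*·20.3753 + (1−p*)·11.7708]/1.09 = 16.1009. B = V − Δ·S = 3.2583.
(0,0): S=39.0000. Δ = (V_up−V_dn)/(S_up−S_dn) = (16.1009−11.7002)/(51.0900−24.9600) = 0.1684. V = [p*·16.1009 + (1−p*)·11.7002]/1.09 = 13.4458. B = V − Δ·S = 6.8776.
Check: Δ(0,0)·S0 + B(0,0) = 13.4458 = V0.

(0,0): Delta=0.1684 Bond=6.8776
(1,0): Delta=-0.1789 Bond=16.1660
(1,1): Delta=0.2514 Bond=3.2583
(2,0): Delta=0.0906 Bond=13.3151
(2,1): Delta=-0.2433 Bond=19.7260
(2,2): Delta=0.3695 Bond=-4.3560
V0=13.4458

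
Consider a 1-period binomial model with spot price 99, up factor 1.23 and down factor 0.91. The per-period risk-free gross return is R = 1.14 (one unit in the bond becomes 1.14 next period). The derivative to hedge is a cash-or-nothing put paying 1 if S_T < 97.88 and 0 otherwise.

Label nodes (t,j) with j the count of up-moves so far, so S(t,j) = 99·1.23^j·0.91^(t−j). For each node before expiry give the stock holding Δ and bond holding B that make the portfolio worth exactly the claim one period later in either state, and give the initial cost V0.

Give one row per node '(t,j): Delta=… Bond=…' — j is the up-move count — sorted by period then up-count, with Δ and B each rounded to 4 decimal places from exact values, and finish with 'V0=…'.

Risk-neutral probability p* = (R−d)/(u−d) = (1.14−0.91)/(1.23−0.91) = 0.7187.
Terminal values V(1,·): V(1,0)=1.0000, V(1,1)=0.0000
Node (0,0) S=99.0000: V=(p*·0.0000+(1−p*)·1.0000)/1.14=0.2467; Δ=(0.0000−1.0000)/(121.7700−90.0900)=-0.0316; B=V−Δ·S=3.3717
Each (Δ,B) replicates both successor values, so the strategy is self-financing and V0 is arbitrage-free.

(0,0): Delta=-0.0316 Bond=3.3717
V0=0.2467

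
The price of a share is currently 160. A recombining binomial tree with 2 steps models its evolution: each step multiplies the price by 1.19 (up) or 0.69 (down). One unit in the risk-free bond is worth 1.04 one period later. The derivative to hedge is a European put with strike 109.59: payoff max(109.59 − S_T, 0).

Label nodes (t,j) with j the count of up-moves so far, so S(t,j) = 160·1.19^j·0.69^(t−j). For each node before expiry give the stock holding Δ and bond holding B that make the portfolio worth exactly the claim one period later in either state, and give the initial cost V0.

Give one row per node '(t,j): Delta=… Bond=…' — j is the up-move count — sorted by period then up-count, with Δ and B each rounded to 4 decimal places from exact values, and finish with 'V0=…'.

(0,0): Delta=-0.1205 Bond=22.0577
(1,0): Delta=-0.6053 Bond=76.4667
(1,1): Delta=0.0000 Bond=0.0000
V0=2.7804

Under the risk-neutral measure, an up-move has probability p* = (R−d)/(u−d) = 0.7000 and values discount at R = 1.04.
Terminal values V(2,·): V(2,0)=33.4140, V(2,1)=0.0000, V(2,2)=0.0000
Node (1,0) S=110.4000: V=(p*·0.0000+(1−p*)·33.4140)/1.04=9.6387; Δ=(0.0000−33.4140)/(131.3760−76.1760)=-0.6053; B=V−Δ·S=76.4667
Node (1,1) S=190.4000: V=(p*·0.0000+(1−p*)·0.0000)/1.04=0.0000; Δ=(0.0000−0.0000)/(226.5760−131.3760)=0.0000; B=V−Δ·S=0.0000
Node (0,0) S=160.0000: V=(p*·0.0000+(1−p*)·9.6387)/1.04=2.7804; Δ=(0.0000−9.6387)/(190.4000−110.4000)=-0.1205; B=V−Δ·S=22.0577
The time-0 hedge costs 2.7804, which is the no-arbitrage price.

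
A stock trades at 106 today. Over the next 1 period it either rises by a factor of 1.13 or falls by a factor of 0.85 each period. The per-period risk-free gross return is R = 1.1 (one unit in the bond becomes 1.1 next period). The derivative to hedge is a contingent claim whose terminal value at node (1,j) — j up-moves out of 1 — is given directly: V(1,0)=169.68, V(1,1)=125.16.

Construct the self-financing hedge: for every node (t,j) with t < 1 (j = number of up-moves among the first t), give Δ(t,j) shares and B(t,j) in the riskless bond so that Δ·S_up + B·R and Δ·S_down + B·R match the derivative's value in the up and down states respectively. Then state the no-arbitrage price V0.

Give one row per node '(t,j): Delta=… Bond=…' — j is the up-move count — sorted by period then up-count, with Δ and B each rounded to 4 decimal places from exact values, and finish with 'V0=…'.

(0,0): Delta=-1.5000 Bond=277.1182
V0=118.1182

The replicating-portfolio and risk-neutral prices coincide; use p* = (1.1−0.85)/(1.13−0.85) = 0.8929 for the latter.
Terminal payoffs: V(1,0)=169.6800, V(1,1)=125.1600
(0,0): S=106.0000. Δ = (V_up−V_dn)/(S_up−S_dn) = (125.1600−169.6800)/(119.7800−90.1000) = -1.5000. V = [p*·125.1600 + (1−p*)·169.6800]/1.1 = 118.1182. B = V − Δ·S = 277.1182.
Self-financing check: at every node Δ·S+B equals the discounted successor values.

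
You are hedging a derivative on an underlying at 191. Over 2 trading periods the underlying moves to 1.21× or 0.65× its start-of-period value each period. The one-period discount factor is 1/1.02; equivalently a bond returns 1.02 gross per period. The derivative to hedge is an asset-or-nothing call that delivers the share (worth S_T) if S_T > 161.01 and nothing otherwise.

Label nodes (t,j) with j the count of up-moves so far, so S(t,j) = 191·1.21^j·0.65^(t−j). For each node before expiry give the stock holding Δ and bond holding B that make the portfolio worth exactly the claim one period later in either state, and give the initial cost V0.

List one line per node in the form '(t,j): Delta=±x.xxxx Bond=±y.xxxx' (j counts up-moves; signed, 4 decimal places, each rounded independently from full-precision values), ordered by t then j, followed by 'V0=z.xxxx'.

Risk-neutral probability p* = (R−d)/(u−d) = (1.02−0.65)/(1.21−0.65) = 0.6607.
At expiry t=2: V(2,0)=0.0000, V(2,1)=0.0000, V(2,2)=279.6431
Node (1,0) S=124.1500: V=(p*·0.0000+(1−p*)·0.0000)/1.02=0.0000; Δ=(0.0000−0.0000)/(150.2215−80.6975)=0.0000; B=V−Δ·S=0.0000
Node (1,1) S=231.1100: V=(p*·279.6431+(1−p*)·0.0000)/1.02=181.1414; Δ=(279.6431−0.0000)/(279.6431−150.2215)=2.1607; B=V−Δ·S=-318.2213
Node (0,0) S=191.0000: V=(p*·181.1414+(1−p*)·0.0000)/1.02=117.3360; Δ=(181.1414−0.0000)/(231.1100−124.1500)=1.6935; B=V−Δ·S=-206.1308
Each (Δ,B) replicates both successor values, so the strategy is self-financing and V0 is arbitrage-free.

(0,0): Delta=1.6935 Bond=-206.1308
(1,0): Delta=0.0000 Bond=0.0000
(1,1): Delta=2.1607 Bond=-318.2213
V0=117.3360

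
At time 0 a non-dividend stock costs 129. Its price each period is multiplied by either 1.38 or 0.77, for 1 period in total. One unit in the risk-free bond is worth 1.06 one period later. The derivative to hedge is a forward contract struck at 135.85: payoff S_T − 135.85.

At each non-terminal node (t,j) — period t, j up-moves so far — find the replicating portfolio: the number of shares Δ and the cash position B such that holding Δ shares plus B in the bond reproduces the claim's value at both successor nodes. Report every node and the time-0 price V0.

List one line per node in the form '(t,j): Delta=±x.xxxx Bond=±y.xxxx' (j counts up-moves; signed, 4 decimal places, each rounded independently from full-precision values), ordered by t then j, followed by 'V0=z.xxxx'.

(0,0): Delta=1.0000 Bond=-128.1604
V0=0.8396

Risk-neutral probability p* = (R−d)/(u−d) = (1.06−0.77)/(1.38−0.77) = 0.4754.
Terminal payoffs: V(1,0)=-36.5200, V(1,1)=42.1700
(0,0): S=129.0000. Δ = (V_up−V_dn)/(S_up−S_dn) = (42.1700−-36.5200)/(178.0200−99.3300) = 1.0000. V = [p*·42.1700 + (1−p*)·-36.5200]/1.06 = 0.8396. B = V − Δ·S = -128.1604.
Root portfolio cost Δ·129+B reproduces V0=0.8396.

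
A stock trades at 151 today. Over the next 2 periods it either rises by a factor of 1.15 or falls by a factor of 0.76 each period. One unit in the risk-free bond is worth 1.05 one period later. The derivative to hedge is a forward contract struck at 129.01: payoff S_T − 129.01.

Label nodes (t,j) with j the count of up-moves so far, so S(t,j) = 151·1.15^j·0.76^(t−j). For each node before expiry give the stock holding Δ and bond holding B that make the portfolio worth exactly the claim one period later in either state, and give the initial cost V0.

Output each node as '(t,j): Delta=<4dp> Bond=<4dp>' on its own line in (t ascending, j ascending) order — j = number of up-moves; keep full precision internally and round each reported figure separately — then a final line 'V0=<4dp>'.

Under the risk-neutral measure, an up-move has probability p* = (R−d)/(u−d) = 0.7436 and values discount at R = 1.05.
Terminal payoffs: V(2,0)=-41.7924, V(2,1)=2.9640, V(2,2)=70.6875
  t=1,j=0: stock 114.7600 → up 131.9740 (V=2.9640), down 87.2176 (V=-41.7924). Price -8.1067; hedge Δ=1.0000, bond B=-122.8667.
  t=1,j=1: stock 173.6500 → up 199.6975 (V=70.6875), down 131.9740 (V=2.9640). Price 50.7833; hedge Δ=1.0000, bond B=-122.8667.
  t=0,j=0: stock 151.0000 → up 173.6500 (V=50.7833), down 114.7600 (V=-8.1067). Price 33.9841; hedge Δ=1.0000, bond B=-117.0159.
Self-financing check: at every node Δ·S+B equals the discounted successor values.

(0,0): Delta=1.0000 Bond=-117.0159
(1,0): Delta=1.0000 Bond=-122.8667
(1,1): Delta=1.0000 Bond=-122.8667
V0=33.9841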